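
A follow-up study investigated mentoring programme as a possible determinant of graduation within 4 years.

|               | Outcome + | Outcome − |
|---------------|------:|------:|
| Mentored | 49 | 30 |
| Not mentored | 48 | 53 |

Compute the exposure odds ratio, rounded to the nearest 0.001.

Cells: a = 49, b = 30, c = 48, d = 53.
OR = (a·d)/(b·c) = (49 × 53) / (30 × 48) = 2597 / 1440 = 1.80347
The odds of graduation within 4 years are about 1.80 times as high in the mentored group.

1.803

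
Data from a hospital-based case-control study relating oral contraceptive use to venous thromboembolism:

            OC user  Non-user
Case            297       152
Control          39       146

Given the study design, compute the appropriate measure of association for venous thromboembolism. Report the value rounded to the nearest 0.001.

Reading the table with exposure as columns: a = 297 (OC user, case), b = 39 (OC user, non-case), c = 152 (Non-user, case), d = 146.
This is a hospital-based case-control study: participants were sampled on outcome status, so risks in the source population cannot be estimated directly — relative risk is not valid here. The odds ratio is the appropriate measure.
OR = (a·d)/(b·c) = (297 × 146) / (39 × 152) = 43362 / 5928 = 7.31478

7.315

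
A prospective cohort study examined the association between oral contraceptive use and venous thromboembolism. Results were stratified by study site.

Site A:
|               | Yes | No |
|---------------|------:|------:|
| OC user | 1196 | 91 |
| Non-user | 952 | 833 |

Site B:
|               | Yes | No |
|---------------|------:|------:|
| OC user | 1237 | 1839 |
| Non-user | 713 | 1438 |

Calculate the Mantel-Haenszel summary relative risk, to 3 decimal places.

RR_MH = Σ(aᵢ·n₀ᵢ/nᵢ) / Σ(cᵢ·n₁ᵢ/nᵢ), with n₁ᵢ = aᵢ+bᵢ (exposed), n₀ᵢ = cᵢ+dᵢ (unexposed), nᵢ = n₁ᵢ+n₀ᵢ.
Stratum 1 (Site A): n₁ = 1287, n₀ = 1785, n = 3072; a·n₀/n = 1196·1785/3072 = 694.9414; c·n₁/n = 952·1287/3072 = 398.8359
Stratum 2 (Site B): n₁ = 3076, n₀ = 2151, n = 5227; a·n₀/n = 1237·2151/5227 = 509.0467; c·n₁/n = 713·3076/5227 = 419.5883
RR_MH = (694.9414 + 509.0467) / (398.8359 + 419.5883) = 1203.9881 / 818.4242 = 1.47111

1.471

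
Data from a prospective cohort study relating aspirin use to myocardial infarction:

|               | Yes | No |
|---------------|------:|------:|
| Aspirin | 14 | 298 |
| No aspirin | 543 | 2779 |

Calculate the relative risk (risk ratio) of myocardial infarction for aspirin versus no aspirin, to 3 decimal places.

Cells: a = 14, b = 298, c = 543, d = 2779.
Risk in exposed = 14/312 = 0.04487; risk in unexposed = 543/3322 = 0.16346.
RR = 0.04487 / 0.16346 = 0.27452
The risk is 73% lower among the exposed than among the unexposed.

0.275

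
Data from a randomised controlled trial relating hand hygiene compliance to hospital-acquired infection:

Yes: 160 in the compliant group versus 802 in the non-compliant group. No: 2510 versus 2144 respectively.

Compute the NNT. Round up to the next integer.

Risk in treated group = 160/2670 = 0.05993; risk in control = 802/2946 = 0.27223.
Absolute risk reduction = 0.27223 − 0.05993 = 0.21231
NNT = 1 / ARR = 1 / 0.21231 = 4.710 → round up → 5

5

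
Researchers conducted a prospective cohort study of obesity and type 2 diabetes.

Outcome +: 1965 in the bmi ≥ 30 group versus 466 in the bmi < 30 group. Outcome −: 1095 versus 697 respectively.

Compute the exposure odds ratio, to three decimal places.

2.684

From the description: a = 1965, b = 1095, c = 466, d = 697.
OR = (a·d)/(b·c) = (1965 × 697) / (1095 × 466) = 1369605 / 510270 = 2.68408
The odds of type 2 diabetes are about 2.68 times as high in the bmi ≥ 30 group.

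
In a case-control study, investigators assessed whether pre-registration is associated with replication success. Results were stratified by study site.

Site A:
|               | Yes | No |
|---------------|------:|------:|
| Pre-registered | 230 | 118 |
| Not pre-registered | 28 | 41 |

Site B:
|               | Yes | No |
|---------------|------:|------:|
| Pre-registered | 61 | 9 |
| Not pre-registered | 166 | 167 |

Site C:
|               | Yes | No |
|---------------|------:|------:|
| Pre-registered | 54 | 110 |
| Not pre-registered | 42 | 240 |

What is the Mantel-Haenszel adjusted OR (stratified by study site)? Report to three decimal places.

3.499

OR_MH = Σ(aᵢdᵢ/nᵢ) / Σ(bᵢcᵢ/nᵢ), where nᵢ is the stratum total.
Stratum 1 (Site A): n = 417; a·d/n = 230·41/417 = 22.6139; b·c/n = 118·28/417 = 7.9233
Stratum 2 (Site B): n = 403; a·d/n = 61·167/403 = 25.2779; b·c/n = 9·166/403 = 3.7072
Stratum 3 (Site C): n = 446; a·d/n = 54·240/446 = 29.0583; b·c/n = 110·42/446 = 10.3587
OR_MH = (22.6139 + 25.2779 + 29.0583) / (7.9233 + 3.7072 + 10.3587) = 76.9501 / 21.9892 = 3.49945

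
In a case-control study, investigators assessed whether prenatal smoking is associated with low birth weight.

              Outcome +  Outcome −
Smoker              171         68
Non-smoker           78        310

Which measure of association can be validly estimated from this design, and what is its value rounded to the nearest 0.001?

9.994

Cells: a = 171, b = 68, c = 78, d = 310.
This is a case-control study: participants were sampled on outcome status, so risks in the source population cannot be estimated directly — relative risk is not valid here. The odds ratio is the appropriate measure.
OR = (a·d)/(b·c) = (171 × 310) / (68 × 78) = 53010 / 5304 = 9.99434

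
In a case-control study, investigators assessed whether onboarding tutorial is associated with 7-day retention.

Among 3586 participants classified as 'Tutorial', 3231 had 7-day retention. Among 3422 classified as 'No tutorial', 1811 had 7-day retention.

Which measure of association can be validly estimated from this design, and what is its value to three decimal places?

From the description: a = 3231, b = 355, c = 1811, d = 1611.
This is a case-control study: participants were sampled on outcome status, so risks in the source population cannot be estimated directly — relative risk is not valid here. The odds ratio is the appropriate measure.
OR = (a·d)/(b·c) = (3231 × 1611) / (355 × 1811) = 5205141 / 642905 = 8.09628

8.096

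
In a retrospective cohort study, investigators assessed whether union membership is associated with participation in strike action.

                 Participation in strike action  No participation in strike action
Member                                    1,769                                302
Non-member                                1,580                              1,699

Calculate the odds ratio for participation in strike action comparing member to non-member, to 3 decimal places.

Cells: a = 1769, b = 302, c = 1580, d = 1699.
OR = (a·d)/(b·c) = (1769 × 1699) / (302 × 1580) = 3005531 / 477160 = 6.29879
The odds of participation in strike action are about 6.30 times as high in the member group.

6.299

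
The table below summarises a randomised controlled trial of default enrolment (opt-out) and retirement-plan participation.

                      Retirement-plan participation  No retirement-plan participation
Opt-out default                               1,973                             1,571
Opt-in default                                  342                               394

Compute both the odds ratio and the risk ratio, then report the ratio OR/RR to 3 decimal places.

Cells: a = 1973, b = 1571, c = 342, d = 394.
OR = (1973·394)/(1571·342) = 777362/537282 = 1.44684
Risk in exposed = 1973/3544 = 0.55672; risk in unexposed = 342/736 = 0.46467; RR = 1.19808
OR/RR = 1.44684 / 1.19808 = 1.20764
The outcome is not rare, so the OR lies further from 1 than the RR.

1.208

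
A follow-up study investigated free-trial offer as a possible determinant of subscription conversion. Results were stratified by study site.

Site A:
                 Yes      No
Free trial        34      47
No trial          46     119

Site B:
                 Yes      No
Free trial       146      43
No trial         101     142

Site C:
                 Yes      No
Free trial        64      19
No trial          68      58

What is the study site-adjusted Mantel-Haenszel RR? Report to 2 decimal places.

1.66

RR_MH = Σ(aᵢ·n₀ᵢ/nᵢ) / Σ(cᵢ·n₁ᵢ/nᵢ), with n₁ᵢ = aᵢ+bᵢ (exposed), n₀ᵢ = cᵢ+dᵢ (unexposed), nᵢ = n₁ᵢ+n₀ᵢ.
Stratum 1 (Site A): n₁ = 81, n₀ = 165, n = 246; a·n₀/n = 34·165/246 = 22.8049; c·n₁/n = 46·81/246 = 15.1463
Stratum 2 (Site B): n₁ = 189, n₀ = 243, n = 432; a·n₀/n = 146·243/432 = 82.1250; c·n₁/n = 101·189/432 = 44.1875
Stratum 3 (Site C): n₁ = 83, n₀ = 126, n = 209; a·n₀/n = 64·126/209 = 38.5837; c·n₁/n = 68·83/209 = 27.0048
RR_MH = (22.8049 + 82.1250 + 38.5837) / (15.1463 + 44.1875 + 27.0048) = 143.5136 / 86.3386 = 1.66222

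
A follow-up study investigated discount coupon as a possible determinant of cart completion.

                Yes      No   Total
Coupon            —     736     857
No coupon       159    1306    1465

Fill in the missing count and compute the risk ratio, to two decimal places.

1.30

The missing cell is in the exposed row: 857 − 736 = 121.
So a = 121, b = 736, c = 159, d = 1306.
RR = [a/(a+b)] / [c/(c+d)] = (121/857) / (159/1465) = 0.14119/0.10853 = 1.30090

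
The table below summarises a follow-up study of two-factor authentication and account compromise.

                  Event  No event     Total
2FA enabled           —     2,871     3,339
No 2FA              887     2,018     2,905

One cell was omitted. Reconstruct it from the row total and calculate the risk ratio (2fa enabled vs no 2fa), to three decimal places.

0.459

The missing cell is in the exposed row: 3339 − 2871 = 468.
So a = 468, b = 2871, c = 887, d = 2018.
RR = [a/(a+b)] / [c/(c+d)] = (468/3339) / (887/2905) = 0.14016/0.30534 = 0.45904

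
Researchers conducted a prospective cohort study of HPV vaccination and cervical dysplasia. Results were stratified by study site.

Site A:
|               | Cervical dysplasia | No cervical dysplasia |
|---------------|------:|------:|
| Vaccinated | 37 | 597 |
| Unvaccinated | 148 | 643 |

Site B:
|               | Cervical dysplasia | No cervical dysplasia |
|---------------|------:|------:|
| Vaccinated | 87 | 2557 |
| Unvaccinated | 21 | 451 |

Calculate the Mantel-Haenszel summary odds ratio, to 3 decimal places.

OR_MH = Σ(aᵢdᵢ/nᵢ) / Σ(bᵢcᵢ/nᵢ), where nᵢ is the stratum total.
Stratum 1 (Site A): n = 1425; a·d/n = 37·643/1425 = 16.6954; b·c/n = 597·148/1425 = 62.0042
Stratum 2 (Site B): n = 3116; a·d/n = 87·451/3116 = 12.5921; b·c/n = 2557·21/3116 = 17.2327
OR_MH = (16.6954 + 12.5921) / (62.0042 + 17.2327) = 29.2875 / 79.2369 = 0.36962

0.370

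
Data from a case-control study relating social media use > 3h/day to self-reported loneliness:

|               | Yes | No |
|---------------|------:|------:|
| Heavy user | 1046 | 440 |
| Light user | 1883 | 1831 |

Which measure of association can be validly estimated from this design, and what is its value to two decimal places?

2.31

Cells: a = 1046, b = 440, c = 1883, d = 1831.
This is a case-control study: participants were sampled on outcome status, so risks in the source population cannot be estimated directly — relative risk is not valid here. The odds ratio is the appropriate measure.
OR = (a·d)/(b·c) = (1046 × 1831) / (440 × 1883) = 1915226 / 828520 = 2.31162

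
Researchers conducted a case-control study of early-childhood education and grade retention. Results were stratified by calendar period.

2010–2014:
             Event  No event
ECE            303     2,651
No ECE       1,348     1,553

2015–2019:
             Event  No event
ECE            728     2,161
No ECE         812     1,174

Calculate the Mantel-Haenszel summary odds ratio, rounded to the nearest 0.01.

0.26

OR_MH = Σ(aᵢdᵢ/nᵢ) / Σ(bᵢcᵢ/nᵢ), where nᵢ is the stratum total.
Stratum 1 (2010–2014): n = 5855; a·d/n = 303·1553/5855 = 80.3687; b·c/n = 2651·1348/5855 = 610.3412
Stratum 2 (2015–2019): n = 4875; a·d/n = 728·1174/4875 = 175.3173; b·c/n = 2161·812/4875 = 359.9450
OR_MH = (80.3687 + 175.3173) / (610.3412 + 359.9450) = 255.6861 / 970.2863 = 0.26352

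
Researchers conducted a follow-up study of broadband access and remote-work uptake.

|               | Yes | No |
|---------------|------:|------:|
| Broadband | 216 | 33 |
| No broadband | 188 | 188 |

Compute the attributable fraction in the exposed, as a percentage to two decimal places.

Cells: a = 216, b = 33, c = 188, d = 188.
Risk in exposed = 216/249 = 0.86747; risk in unexposed = 188/376 = 0.50000.
RR = 0.86747/0.50000 = 1.73494
AR% = (RR − 1)/RR × 100 = (1.73494 − 1)/1.73494 × 100 = 42.3611%

42.36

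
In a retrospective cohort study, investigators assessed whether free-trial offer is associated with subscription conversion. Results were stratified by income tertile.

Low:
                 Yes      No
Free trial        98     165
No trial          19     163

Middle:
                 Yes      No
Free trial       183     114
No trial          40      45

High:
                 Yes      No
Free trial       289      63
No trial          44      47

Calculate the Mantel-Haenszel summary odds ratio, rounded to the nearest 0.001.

OR_MH = Σ(aᵢdᵢ/nᵢ) / Σ(bᵢcᵢ/nᵢ), where nᵢ is the stratum total.
Stratum 1 (Low): n = 445; a·d/n = 98·163/445 = 35.8966; b·c/n = 165·19/445 = 7.0449
Stratum 2 (Middle): n = 382; a·d/n = 183·45/382 = 21.5576; b·c/n = 114·40/382 = 11.9372
Stratum 3 (High): n = 443; a·d/n = 289·47/443 = 30.6614; b·c/n = 63·44/443 = 6.2573
OR_MH = (35.8966 + 21.5576 + 30.6614) / (7.0449 + 11.9372 + 6.2573) = 88.1156 / 25.2395 = 3.49119

3.491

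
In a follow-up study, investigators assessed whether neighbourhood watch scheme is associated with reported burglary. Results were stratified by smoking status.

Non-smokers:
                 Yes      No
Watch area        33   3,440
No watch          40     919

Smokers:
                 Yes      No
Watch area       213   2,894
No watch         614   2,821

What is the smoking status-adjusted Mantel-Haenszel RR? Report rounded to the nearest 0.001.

RR_MH = Σ(aᵢ·n₀ᵢ/nᵢ) / Σ(cᵢ·n₁ᵢ/nᵢ), with n₁ᵢ = aᵢ+bᵢ (exposed), n₀ᵢ = cᵢ+dᵢ (unexposed), nᵢ = n₁ᵢ+n₀ᵢ.
Stratum 1 (Non-smokers): n₁ = 3473, n₀ = 959, n = 4432; a·n₀/n = 33·959/4432 = 7.1406; c·n₁/n = 40·3473/4432 = 31.3448
Stratum 2 (Smokers): n₁ = 3107, n₀ = 3435, n = 6542; a·n₀/n = 213·3435/6542 = 111.8397; c·n₁/n = 614·3107/6542 = 291.6078
RR_MH = (7.1406 + 111.8397) / (31.3448 + 291.6078) = 118.9802 / 322.9525 = 0.36841

0.368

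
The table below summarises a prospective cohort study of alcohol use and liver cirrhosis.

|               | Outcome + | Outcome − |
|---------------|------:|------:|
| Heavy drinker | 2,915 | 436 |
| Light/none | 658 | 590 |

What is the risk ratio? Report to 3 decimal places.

1.650

Cells: a = 2915, b = 436, c = 658, d = 590.
Risk in exposed = 2915/3351 = 0.86989; risk in unexposed = 658/1248 = 0.52724.
RR = 0.86989 / 0.52724 = 1.64988
The risk among the exposed is 1.65 times that among the unexposed.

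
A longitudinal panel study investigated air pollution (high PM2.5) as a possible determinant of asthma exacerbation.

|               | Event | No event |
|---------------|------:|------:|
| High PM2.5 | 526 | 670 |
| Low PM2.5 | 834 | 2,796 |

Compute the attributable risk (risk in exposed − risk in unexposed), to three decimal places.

0.210

Cells: a = 526, b = 670, c = 834, d = 2796.
Risk in exposed = 526/1196 = 0.439799; risk in unexposed = 834/3630 = 0.229752.
Risk difference = 0.439799 − 0.229752 = 0.210047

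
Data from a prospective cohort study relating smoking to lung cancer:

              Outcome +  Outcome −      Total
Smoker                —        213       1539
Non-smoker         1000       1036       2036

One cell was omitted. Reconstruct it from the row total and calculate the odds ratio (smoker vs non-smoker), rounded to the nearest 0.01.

The missing cell is in the exposed row: 1539 − 213 = 1326.
So a = 1326, b = 213, c = 1000, d = 1036.
OR = (a·d)/(b·c) = (1326 × 1036) / (213 × 1000) = 1373736 / 213000 = 6.44946

6.45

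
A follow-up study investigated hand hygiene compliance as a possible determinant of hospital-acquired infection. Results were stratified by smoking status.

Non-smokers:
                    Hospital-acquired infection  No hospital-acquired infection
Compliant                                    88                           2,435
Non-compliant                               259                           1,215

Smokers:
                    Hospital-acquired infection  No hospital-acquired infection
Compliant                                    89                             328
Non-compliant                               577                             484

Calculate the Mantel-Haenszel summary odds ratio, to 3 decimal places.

0.196

OR_MH = Σ(aᵢdᵢ/nᵢ) / Σ(bᵢcᵢ/nᵢ), where nᵢ is the stratum total.
Stratum 1 (Non-smokers): n = 3997; a·d/n = 88·1215/3997 = 26.7501; b·c/n = 2435·259/3997 = 157.7846
Stratum 2 (Smokers): n = 1478; a·d/n = 89·484/1478 = 29.1448; b·c/n = 328·577/1478 = 128.0487
OR_MH = (26.7501 + 29.1448) / (157.7846 + 128.0487) = 55.8949 / 285.8333 = 0.19555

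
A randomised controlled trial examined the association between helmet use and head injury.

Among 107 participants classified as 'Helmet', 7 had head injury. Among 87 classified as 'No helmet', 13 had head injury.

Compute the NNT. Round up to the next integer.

12

Risk in treated group = 7/107 = 0.06542; risk in control = 13/87 = 0.14943.
Absolute risk reduction = 0.14943 − 0.06542 = 0.08400
NNT = 1 / ARR = 1 / 0.08400 = 11.904 → round up → 12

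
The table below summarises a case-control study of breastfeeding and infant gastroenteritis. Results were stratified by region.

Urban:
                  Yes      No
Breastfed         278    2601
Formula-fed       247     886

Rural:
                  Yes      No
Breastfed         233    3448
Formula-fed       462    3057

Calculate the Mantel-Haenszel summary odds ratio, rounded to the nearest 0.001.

0.420

OR_MH = Σ(aᵢdᵢ/nᵢ) / Σ(bᵢcᵢ/nᵢ), where nᵢ is the stratum total.
Stratum 1 (Urban): n = 4012; a·d/n = 278·886/4012 = 61.3928; b·c/n = 2601·247/4012 = 160.1314
Stratum 2 (Rural): n = 7200; a·d/n = 233·3057/7200 = 98.9279; b·c/n = 3448·462/7200 = 221.2467
OR_MH = (61.3928 + 98.9279) / (160.1314 + 221.2467) = 160.3207 / 381.3780 = 0.42037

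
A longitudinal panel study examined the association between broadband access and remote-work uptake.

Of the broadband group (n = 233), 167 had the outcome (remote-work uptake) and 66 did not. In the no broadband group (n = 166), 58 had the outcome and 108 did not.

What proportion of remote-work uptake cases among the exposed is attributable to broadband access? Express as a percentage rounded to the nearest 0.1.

From the description: a = 167, b = 66, c = 58, d = 108.
Risk in exposed = 167/233 = 0.71674; risk in unexposed = 58/166 = 0.34940.
RR = 0.71674/0.34940 = 2.05135
AR% = (RR − 1)/RR × 100 = (2.05135 − 1)/2.05135 × 100 = 51.2517%

51.3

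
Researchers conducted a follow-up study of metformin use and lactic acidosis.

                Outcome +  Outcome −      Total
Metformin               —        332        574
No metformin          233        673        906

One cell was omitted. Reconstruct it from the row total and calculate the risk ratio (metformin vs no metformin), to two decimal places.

1.64

The missing cell is in the exposed row: 574 − 332 = 242.
So a = 242, b = 332, c = 233, d = 673.
RR = [a/(a+b)] / [c/(c+d)] = (242/574) / (233/906) = 0.42160/0.25717 = 1.63937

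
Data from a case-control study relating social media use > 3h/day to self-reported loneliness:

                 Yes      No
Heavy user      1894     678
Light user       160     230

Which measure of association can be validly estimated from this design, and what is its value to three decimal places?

Cells: a = 1894, b = 678, c = 160, d = 230.
This is a case-control study: participants were sampled on outcome status, so risks in the source population cannot be estimated directly — relative risk is not valid here. The odds ratio is the appropriate measure.
OR = (a·d)/(b·c) = (1894 × 230) / (678 × 160) = 435620 / 108480 = 4.01567

4.016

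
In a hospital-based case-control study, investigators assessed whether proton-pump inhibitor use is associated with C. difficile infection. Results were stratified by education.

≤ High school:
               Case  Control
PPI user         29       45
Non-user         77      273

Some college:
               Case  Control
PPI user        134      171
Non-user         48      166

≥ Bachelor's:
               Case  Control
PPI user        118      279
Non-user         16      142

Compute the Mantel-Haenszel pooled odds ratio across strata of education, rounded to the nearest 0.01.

2.86

OR_MH = Σ(aᵢdᵢ/nᵢ) / Σ(bᵢcᵢ/nᵢ), where nᵢ is the stratum total.
Stratum 1 (≤ High school): n = 424; a·d/n = 29·273/424 = 18.6722; b·c/n = 45·77/424 = 8.1722
Stratum 2 (Some college): n = 519; a·d/n = 134·166/519 = 42.8593; b·c/n = 171·48/519 = 15.8150
Stratum 3 (≥ Bachelor's): n = 555; a·d/n = 118·142/555 = 30.1910; b·c/n = 279·16/555 = 8.0432
OR_MH = (18.6722 + 42.8593 + 30.1910) / (8.1722 + 15.8150 + 8.0432) = 91.7225 / 32.0304 = 2.86360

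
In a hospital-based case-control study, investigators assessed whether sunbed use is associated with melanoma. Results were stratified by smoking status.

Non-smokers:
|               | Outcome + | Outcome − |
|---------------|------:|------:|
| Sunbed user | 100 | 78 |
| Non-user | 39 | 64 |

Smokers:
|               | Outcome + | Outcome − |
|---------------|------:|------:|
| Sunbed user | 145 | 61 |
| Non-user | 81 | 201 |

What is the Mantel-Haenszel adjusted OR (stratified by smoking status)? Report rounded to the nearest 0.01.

OR_MH = Σ(aᵢdᵢ/nᵢ) / Σ(bᵢcᵢ/nᵢ), where nᵢ is the stratum total.
Stratum 1 (Non-smokers): n = 281; a·d/n = 100·64/281 = 22.7758; b·c/n = 78·39/281 = 10.8256
Stratum 2 (Smokers): n = 488; a·d/n = 145·201/488 = 59.7234; b·c/n = 61·81/488 = 10.1250
OR_MH = (22.7758 + 59.7234) / (10.8256 + 10.1250) = 82.4992 / 20.9506 = 3.93779

3.94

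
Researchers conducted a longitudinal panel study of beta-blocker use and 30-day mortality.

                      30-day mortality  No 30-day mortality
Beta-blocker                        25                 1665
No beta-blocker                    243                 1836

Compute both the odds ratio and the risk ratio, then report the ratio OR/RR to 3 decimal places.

0.896

Cells: a = 25, b = 1665, c = 243, d = 1836.
OR = (25·1836)/(1665·243) = 45900/404595 = 0.11345
Risk in exposed = 25/1690 = 0.01479; risk in unexposed = 243/2079 = 0.11688; RR = 0.12656
OR/RR = 0.11345 / 0.12656 = 0.89638
The outcome is not rare, so the OR lies further from 1 than the RR.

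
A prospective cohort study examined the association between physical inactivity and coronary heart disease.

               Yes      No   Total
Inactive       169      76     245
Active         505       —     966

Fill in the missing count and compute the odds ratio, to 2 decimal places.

The missing cell is in the unexposed row: 966 − 505 = 461.
So a = 169, b = 76, c = 505, d = 461.
OR = (a·d)/(b·c) = (169 × 461) / (76 × 505) = 77909 / 38380 = 2.02994

2.03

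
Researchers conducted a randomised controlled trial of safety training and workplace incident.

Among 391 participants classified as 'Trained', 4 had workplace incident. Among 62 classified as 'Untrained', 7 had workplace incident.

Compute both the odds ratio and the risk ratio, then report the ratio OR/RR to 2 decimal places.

From the description: a = 4, b = 387, c = 7, d = 55.
OR = (4·55)/(387·7) = 220/2709 = 0.08121
Risk in exposed = 4/391 = 0.01023; risk in unexposed = 7/62 = 0.11290; RR = 0.09061
OR/RR = 0.08121 / 0.09061 = 0.89627
The outcome is not rare, so the OR lies further from 1 than the RR.

0.90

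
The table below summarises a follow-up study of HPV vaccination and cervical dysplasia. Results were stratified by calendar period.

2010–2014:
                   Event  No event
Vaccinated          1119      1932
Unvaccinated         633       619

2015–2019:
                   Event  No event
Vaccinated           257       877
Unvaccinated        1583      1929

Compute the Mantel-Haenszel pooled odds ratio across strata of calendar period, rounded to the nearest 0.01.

0.46

OR_MH = Σ(aᵢdᵢ/nᵢ) / Σ(bᵢcᵢ/nᵢ), where nᵢ is the stratum total.
Stratum 1 (2010–2014): n = 4303; a·d/n = 1119·619/4303 = 160.9716; b·c/n = 1932·633/4303 = 284.2101
Stratum 2 (2015–2019): n = 4646; a·d/n = 257·1929/4646 = 106.7053; b·c/n = 877·1583/4646 = 298.8142
OR_MH = (160.9716 + 106.7053) / (284.2101 + 298.8142) = 267.6770 / 583.0243 = 0.45912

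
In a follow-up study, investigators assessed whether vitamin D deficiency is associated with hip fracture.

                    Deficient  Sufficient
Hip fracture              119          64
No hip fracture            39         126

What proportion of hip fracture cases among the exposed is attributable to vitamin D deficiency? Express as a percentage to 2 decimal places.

55.28

Reading the table with exposure as columns: a = 119 (Deficient, case), b = 39 (Deficient, non-case), c = 64 (Sufficient, case), d = 126.
Risk in exposed = 119/158 = 0.75316; risk in unexposed = 64/190 = 0.33684.
RR = 0.75316/0.33684 = 2.23596
AR% = (RR − 1)/RR × 100 = (2.23596 − 1)/2.23596 × 100 = 55.2764%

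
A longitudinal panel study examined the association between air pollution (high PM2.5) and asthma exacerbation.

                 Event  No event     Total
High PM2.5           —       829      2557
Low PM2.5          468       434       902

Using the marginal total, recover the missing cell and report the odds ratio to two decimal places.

The missing cell is in the exposed row: 2557 − 829 = 1728.
So a = 1728, b = 829, c = 468, d = 434.
OR = (a·d)/(b·c) = (1728 × 434) / (829 × 468) = 749952 / 387972 = 1.93301

1.93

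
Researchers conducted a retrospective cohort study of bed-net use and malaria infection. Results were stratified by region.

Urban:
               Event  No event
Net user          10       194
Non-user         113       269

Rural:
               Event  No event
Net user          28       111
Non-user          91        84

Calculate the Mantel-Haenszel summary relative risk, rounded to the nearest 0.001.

0.278

RR_MH = Σ(aᵢ·n₀ᵢ/nᵢ) / Σ(cᵢ·n₁ᵢ/nᵢ), with n₁ᵢ = aᵢ+bᵢ (exposed), n₀ᵢ = cᵢ+dᵢ (unexposed), nᵢ = n₁ᵢ+n₀ᵢ.
Stratum 1 (Urban): n₁ = 204, n₀ = 382, n = 586; a·n₀/n = 10·382/586 = 6.5188; c·n₁/n = 113·204/586 = 39.3379
Stratum 2 (Rural): n₁ = 139, n₀ = 175, n = 314; a·n₀/n = 28·175/314 = 15.6051; c·n₁/n = 91·139/314 = 40.2834
RR_MH = (6.5188 + 15.6051) / (39.3379 + 40.2834) = 22.1239 / 79.6213 = 0.27786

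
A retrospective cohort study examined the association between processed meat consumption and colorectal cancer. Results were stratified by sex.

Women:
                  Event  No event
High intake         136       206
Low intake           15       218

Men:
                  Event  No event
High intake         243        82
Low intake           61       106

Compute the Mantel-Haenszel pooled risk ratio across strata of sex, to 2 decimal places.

2.80

RR_MH = Σ(aᵢ·n₀ᵢ/nᵢ) / Σ(cᵢ·n₁ᵢ/nᵢ), with n₁ᵢ = aᵢ+bᵢ (exposed), n₀ᵢ = cᵢ+dᵢ (unexposed), nᵢ = n₁ᵢ+n₀ᵢ.
Stratum 1 (Women): n₁ = 342, n₀ = 233, n = 575; a·n₀/n = 136·233/575 = 55.1096; c·n₁/n = 15·342/575 = 8.9217
Stratum 2 (Men): n₁ = 325, n₀ = 167, n = 492; a·n₀/n = 243·167/492 = 82.4817; c·n₁/n = 61·325/492 = 40.2947
RR_MH = (55.1096 + 82.4817) / (8.9217 + 40.2947) = 137.5913 / 49.2165 = 2.79564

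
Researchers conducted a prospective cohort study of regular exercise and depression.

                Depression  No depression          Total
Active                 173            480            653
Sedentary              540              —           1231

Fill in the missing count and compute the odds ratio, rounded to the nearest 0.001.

0.461

The missing cell is in the unexposed row: 1231 − 540 = 691.
So a = 173, b = 480, c = 540, d = 691.
OR = (a·d)/(b·c) = (173 × 691) / (480 × 540) = 119543 / 259200 = 0.46120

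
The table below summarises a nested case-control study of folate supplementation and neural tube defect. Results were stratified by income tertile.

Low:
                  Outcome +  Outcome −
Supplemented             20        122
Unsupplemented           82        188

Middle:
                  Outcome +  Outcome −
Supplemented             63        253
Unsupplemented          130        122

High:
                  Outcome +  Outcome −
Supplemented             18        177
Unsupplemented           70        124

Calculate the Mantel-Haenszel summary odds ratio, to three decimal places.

OR_MH = Σ(aᵢdᵢ/nᵢ) / Σ(bᵢcᵢ/nᵢ), where nᵢ is the stratum total.
Stratum 1 (Low): n = 412; a·d/n = 20·188/412 = 9.1262; b·c/n = 122·82/412 = 24.2816
Stratum 2 (Middle): n = 568; a·d/n = 63·122/568 = 13.5317; b·c/n = 253·130/568 = 57.9049
Stratum 3 (High): n = 389; a·d/n = 18·124/389 = 5.7378; b·c/n = 177·70/389 = 31.8509
OR_MH = (9.1262 + 13.5317 + 5.7378) / (24.2816 + 57.9049 + 31.8509) = 28.3957 / 114.0374 = 0.24900

0.249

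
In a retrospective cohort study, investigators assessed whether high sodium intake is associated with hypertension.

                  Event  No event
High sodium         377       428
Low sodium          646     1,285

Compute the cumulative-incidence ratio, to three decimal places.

Cells: a = 377, b = 428, c = 646, d = 1285.
Risk in exposed = 377/805 = 0.46832; risk in unexposed = 646/1931 = 0.33454.
RR = 0.46832 / 0.33454 = 1.39989
The risk among the exposed is 1.40 times that among the unexposed.

1.400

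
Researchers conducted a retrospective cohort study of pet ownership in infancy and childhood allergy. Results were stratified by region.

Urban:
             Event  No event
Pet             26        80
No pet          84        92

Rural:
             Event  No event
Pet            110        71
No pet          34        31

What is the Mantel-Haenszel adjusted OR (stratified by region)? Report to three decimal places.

0.664

OR_MH = Σ(aᵢdᵢ/nᵢ) / Σ(bᵢcᵢ/nᵢ), where nᵢ is the stratum total.
Stratum 1 (Urban): n = 282; a·d/n = 26·92/282 = 8.4823; b·c/n = 80·84/282 = 23.8298
Stratum 2 (Rural): n = 246; a·d/n = 110·31/246 = 13.8618; b·c/n = 71·34/246 = 9.8130
OR_MH = (8.4823 + 13.8618) / (23.8298 + 9.8130) = 22.3441 / 33.6428 = 0.66416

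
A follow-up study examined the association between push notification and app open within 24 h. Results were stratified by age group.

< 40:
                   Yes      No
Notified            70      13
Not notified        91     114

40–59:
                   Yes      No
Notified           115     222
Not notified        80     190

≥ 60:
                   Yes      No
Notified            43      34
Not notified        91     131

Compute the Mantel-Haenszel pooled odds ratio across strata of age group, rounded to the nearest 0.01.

OR_MH = Σ(aᵢdᵢ/nᵢ) / Σ(bᵢcᵢ/nᵢ), where nᵢ is the stratum total.
Stratum 1 (< 40): n = 288; a·d/n = 70·114/288 = 27.7083; b·c/n = 13·91/288 = 4.1076
Stratum 2 (40–59): n = 607; a·d/n = 115·190/607 = 35.9967; b·c/n = 222·80/607 = 29.2586
Stratum 3 (≥ 60): n = 299; a·d/n = 43·131/299 = 18.8395; b·c/n = 34·91/299 = 10.3478
OR_MH = (27.7083 + 35.9967 + 18.8395) / (4.1076 + 29.2586 + 10.3478) = 82.5445 / 43.7141 = 1.88828

1.89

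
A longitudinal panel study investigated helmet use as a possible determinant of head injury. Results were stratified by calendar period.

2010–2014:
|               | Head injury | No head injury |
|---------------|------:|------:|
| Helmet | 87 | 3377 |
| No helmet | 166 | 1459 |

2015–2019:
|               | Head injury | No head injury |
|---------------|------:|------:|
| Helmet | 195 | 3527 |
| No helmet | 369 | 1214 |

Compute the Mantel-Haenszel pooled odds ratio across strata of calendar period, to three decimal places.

0.196

OR_MH = Σ(aᵢdᵢ/nᵢ) / Σ(bᵢcᵢ/nᵢ), where nᵢ is the stratum total.
Stratum 1 (2010–2014): n = 5089; a·d/n = 87·1459/5089 = 24.9426; b·c/n = 3377·166/5089 = 110.1556
Stratum 2 (2015–2019): n = 5305; a·d/n = 195·1214/5305 = 44.6239; b·c/n = 3527·369/5305 = 245.3276
OR_MH = (24.9426 + 44.6239) / (110.1556 + 245.3276) = 69.5666 / 355.4832 = 0.19570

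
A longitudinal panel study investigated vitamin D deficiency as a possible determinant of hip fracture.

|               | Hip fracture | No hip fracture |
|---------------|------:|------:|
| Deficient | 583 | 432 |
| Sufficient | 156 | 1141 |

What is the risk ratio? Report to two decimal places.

Cells: a = 583, b = 432, c = 156, d = 1141.
Risk in exposed = 583/1015 = 0.57438; risk in unexposed = 156/1297 = 0.12028.
RR = 0.57438 / 0.12028 = 4.77549
The risk among the exposed is 4.78 times that among the unexposed.

4.78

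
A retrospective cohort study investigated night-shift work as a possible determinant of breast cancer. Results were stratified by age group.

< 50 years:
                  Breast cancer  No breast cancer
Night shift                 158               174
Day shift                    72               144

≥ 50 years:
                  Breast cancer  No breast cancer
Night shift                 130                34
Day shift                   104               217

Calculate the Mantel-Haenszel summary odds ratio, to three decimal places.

3.306

OR_MH = Σ(aᵢdᵢ/nᵢ) / Σ(bᵢcᵢ/nᵢ), where nᵢ is the stratum total.
Stratum 1 (< 50 years): n = 548; a·d/n = 158·144/548 = 41.5182; b·c/n = 174·72/548 = 22.8613
Stratum 2 (≥ 50 years): n = 485; a·d/n = 130·217/485 = 58.1649; b·c/n = 34·104/485 = 7.2907
OR_MH = (41.5182 + 58.1649) / (22.8613 + 7.2907) = 99.6832 / 30.1520 = 3.30602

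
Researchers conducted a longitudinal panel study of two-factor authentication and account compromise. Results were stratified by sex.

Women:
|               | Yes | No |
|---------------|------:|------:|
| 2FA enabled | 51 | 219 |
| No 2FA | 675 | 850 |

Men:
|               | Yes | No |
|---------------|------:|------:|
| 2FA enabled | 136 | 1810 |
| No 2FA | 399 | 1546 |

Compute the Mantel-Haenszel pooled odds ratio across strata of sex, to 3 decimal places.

0.292

OR_MH = Σ(aᵢdᵢ/nᵢ) / Σ(bᵢcᵢ/nᵢ), where nᵢ is the stratum total.
Stratum 1 (Women): n = 1795; a·d/n = 51·850/1795 = 24.1504; b·c/n = 219·675/1795 = 82.3538
Stratum 2 (Men): n = 3891; a·d/n = 136·1546/3891 = 54.0365; b·c/n = 1810·399/3891 = 185.6052
OR_MH = (24.1504 + 54.0365) / (82.3538 + 185.6052) = 78.1869 / 267.9590 = 0.29179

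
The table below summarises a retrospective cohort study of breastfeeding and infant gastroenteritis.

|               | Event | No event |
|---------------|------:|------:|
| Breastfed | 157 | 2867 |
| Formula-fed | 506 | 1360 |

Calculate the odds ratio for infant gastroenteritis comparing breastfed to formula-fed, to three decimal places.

Cells: a = 157, b = 2867, c = 506, d = 1360.
OR = (a·d)/(b·c) = (157 × 1360) / (2867 × 506) = 213520 / 1450702 = 0.14718
Exposure is associated with lower odds of infant gastroenteritis (OR = 0.15 < 1).

0.147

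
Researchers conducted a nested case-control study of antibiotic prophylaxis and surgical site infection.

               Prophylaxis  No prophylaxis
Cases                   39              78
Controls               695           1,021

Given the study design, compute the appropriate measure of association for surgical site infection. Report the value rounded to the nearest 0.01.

0.73

Reading the table with exposure as columns: a = 39 (Prophylaxis, case), b = 695 (Prophylaxis, non-case), c = 78 (No prophylaxis, case), d = 1021.
This is a nested case-control study: participants were sampled on outcome status, so risks in the source population cannot be estimated directly — relative risk is not valid here. The odds ratio is the appropriate measure.
OR = (a·d)/(b·c) = (39 × 1021) / (695 × 78) = 39819 / 54210 = 0.73453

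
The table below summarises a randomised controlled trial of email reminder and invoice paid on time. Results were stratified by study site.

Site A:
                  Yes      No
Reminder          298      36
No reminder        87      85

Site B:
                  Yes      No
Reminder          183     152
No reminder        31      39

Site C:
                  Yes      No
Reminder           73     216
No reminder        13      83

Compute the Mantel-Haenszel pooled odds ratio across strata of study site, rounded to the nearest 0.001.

OR_MH = Σ(aᵢdᵢ/nᵢ) / Σ(bᵢcᵢ/nᵢ), where nᵢ is the stratum total.
Stratum 1 (Site A): n = 506; a·d/n = 298·85/506 = 50.0593; b·c/n = 36·87/506 = 6.1897
Stratum 2 (Site B): n = 405; a·d/n = 183·39/405 = 17.6222; b·c/n = 152·31/405 = 11.6346
Stratum 3 (Site C): n = 385; a·d/n = 73·83/385 = 15.7377; b·c/n = 216·13/385 = 7.2935
OR_MH = (50.0593 + 17.6222 + 15.7377) / (6.1897 + 11.6346 + 7.2935) = 83.4192 / 25.1178 = 3.32112

3.321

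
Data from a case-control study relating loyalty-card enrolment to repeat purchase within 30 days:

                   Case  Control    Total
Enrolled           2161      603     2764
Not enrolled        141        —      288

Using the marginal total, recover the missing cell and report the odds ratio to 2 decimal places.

The missing cell is in the unexposed row: 288 − 141 = 147.
So a = 2161, b = 603, c = 141, d = 147.
OR = (a·d)/(b·c) = (2161 × 147) / (603 × 141) = 317667 / 85023 = 3.73625

3.74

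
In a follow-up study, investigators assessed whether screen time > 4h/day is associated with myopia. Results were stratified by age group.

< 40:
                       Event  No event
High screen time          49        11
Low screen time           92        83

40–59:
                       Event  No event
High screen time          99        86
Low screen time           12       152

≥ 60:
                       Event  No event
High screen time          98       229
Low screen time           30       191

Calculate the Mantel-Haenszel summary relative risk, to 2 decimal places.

2.57

RR_MH = Σ(aᵢ·n₀ᵢ/nᵢ) / Σ(cᵢ·n₁ᵢ/nᵢ), with n₁ᵢ = aᵢ+bᵢ (exposed), n₀ᵢ = cᵢ+dᵢ (unexposed), nᵢ = n₁ᵢ+n₀ᵢ.
Stratum 1 (< 40): n₁ = 60, n₀ = 175, n = 235; a·n₀/n = 49·175/235 = 36.4894; c·n₁/n = 92·60/235 = 23.4894
Stratum 2 (40–59): n₁ = 185, n₀ = 164, n = 349; a·n₀/n = 99·164/349 = 46.5215; c·n₁/n = 12·185/349 = 6.3610
Stratum 3 (≥ 60): n₁ = 327, n₀ = 221, n = 548; a·n₀/n = 98·221/548 = 39.5219; c·n₁/n = 30·327/548 = 17.9015
RR_MH = (36.4894 + 46.5215 + 39.5219) / (23.4894 + 6.3610 + 17.9015) = 122.5327 / 47.7519 = 2.56603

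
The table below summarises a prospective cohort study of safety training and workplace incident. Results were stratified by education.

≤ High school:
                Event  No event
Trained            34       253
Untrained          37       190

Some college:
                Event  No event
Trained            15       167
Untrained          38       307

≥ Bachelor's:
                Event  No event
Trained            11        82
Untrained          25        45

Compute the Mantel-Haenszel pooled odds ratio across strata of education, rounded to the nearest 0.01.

0.57

OR_MH = Σ(aᵢdᵢ/nᵢ) / Σ(bᵢcᵢ/nᵢ), where nᵢ is the stratum total.
Stratum 1 (≤ High school): n = 514; a·d/n = 34·190/514 = 12.5681; b·c/n = 253·37/514 = 18.2121
Stratum 2 (Some college): n = 527; a·d/n = 15·307/527 = 8.7381; b·c/n = 167·38/527 = 12.0417
Stratum 3 (≥ Bachelor's): n = 163; a·d/n = 11·45/163 = 3.0368; b·c/n = 82·25/163 = 12.5767
OR_MH = (12.5681 + 8.7381 + 3.0368) / (18.2121 + 12.0417 + 12.5767) = 24.3430 / 42.8305 = 0.56836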